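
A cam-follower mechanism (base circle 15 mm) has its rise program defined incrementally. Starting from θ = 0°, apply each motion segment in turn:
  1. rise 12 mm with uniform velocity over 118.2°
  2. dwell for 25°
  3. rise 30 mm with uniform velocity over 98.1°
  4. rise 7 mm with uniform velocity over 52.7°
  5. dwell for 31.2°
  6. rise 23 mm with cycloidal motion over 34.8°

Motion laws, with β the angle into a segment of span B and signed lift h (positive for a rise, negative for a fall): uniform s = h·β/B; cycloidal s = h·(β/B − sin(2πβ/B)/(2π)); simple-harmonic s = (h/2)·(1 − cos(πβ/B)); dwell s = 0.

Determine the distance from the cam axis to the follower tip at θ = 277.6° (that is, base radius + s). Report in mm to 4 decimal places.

seg 1 [0°–118.2°] uniform, h=12: full span → s += 12 → s = 12.0000
seg 2 [118.2°–143.2°] dwell: s stays 12.0000
seg 3 [143.2°–241.3°] uniform, h=30: full span → s += 30 → s = 42.0000
seg 4 [241.3°–294°] uniform, h=7: θ=277.6° here. β=36.3, B=52.7. 7·36.3/52.7 = 4.8216 → s = 46.8216
radial distance = base radius + s = 15 + 46.8216 = 61.8216

61.8216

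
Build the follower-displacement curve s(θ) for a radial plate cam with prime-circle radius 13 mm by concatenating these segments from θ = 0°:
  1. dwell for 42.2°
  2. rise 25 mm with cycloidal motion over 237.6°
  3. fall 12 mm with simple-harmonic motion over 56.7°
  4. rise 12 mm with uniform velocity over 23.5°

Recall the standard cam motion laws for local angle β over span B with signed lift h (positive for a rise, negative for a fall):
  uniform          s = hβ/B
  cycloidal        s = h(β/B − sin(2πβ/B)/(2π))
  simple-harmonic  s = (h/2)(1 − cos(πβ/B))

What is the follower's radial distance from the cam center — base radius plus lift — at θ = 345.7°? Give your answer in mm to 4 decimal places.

seg 1 [0°–42.2°] dwell: s stays 0.0000
seg 2 [42.2°–279.8°] cycloidal, h=25: full span → s += 25 → s = 25.0000
seg 3 [279.8°–336.5°] simple-harmonic, h=-12: full span → s += -12 → s = 13.0000
seg 4 [336.5°–360°] uniform, h=12: θ=345.7° here. β=9.2, B=23.5. 12·9.2/23.5 = 4.6979 → s = 17.6979
radial distance = base radius + s = 13 + 17.6979 = 30.6979

30.6979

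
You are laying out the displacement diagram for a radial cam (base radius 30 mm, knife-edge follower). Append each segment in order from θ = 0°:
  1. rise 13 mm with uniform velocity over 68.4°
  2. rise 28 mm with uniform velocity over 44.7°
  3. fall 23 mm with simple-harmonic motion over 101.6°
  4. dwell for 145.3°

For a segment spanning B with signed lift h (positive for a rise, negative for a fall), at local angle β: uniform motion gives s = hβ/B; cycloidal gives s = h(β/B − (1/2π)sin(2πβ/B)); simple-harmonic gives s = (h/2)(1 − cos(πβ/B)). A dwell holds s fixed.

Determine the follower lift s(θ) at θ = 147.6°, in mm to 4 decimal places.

seg 1 [0°–68.4°] uniform, h=13: full span → s += 13 → s = 13.0000
seg 2 [68.4°–113.1°] uniform, h=28: full span → s += 28 → s = 41.0000
seg 3 [113.1°–214.7°] simple-harmonic, h=-23: θ=147.6° here. β=34.5, B=101.6. -23/2·(1 − cos(π·0.3396)) = -5.9461 → s = 35.0539

35.0539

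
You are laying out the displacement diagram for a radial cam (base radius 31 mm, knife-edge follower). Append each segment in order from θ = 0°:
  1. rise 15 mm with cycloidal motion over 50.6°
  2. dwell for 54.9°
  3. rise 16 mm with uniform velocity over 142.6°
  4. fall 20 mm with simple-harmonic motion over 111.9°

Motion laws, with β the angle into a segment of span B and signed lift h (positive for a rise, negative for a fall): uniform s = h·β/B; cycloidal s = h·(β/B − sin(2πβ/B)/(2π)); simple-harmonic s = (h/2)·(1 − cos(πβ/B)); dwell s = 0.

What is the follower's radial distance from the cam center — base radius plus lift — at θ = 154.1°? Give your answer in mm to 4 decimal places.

seg 1 [0°–50.6°] cycloidal, h=15: full span → s += 15 → s = 15.0000
seg 2 [50.6°–105.5°] dwell: s stays 15.0000
seg 3 [105.5°–248.1°] uniform, h=16: θ=154.1° here. β=48.6, B=142.6. 16·48.6/142.6 = 5.4530 → s = 20.4530
radial distance = base radius + s = 31 + 20.4530 = 51.4530

51.4530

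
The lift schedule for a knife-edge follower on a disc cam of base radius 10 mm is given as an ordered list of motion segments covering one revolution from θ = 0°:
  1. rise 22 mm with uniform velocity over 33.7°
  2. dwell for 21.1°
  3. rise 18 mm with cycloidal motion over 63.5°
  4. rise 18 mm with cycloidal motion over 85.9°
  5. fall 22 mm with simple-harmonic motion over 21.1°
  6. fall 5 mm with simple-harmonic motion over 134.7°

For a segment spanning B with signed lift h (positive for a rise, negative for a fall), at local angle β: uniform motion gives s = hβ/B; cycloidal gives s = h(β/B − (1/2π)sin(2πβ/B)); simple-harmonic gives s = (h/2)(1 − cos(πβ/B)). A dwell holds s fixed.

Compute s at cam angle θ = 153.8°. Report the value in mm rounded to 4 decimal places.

seg 1 [0°–33.7°] uniform, h=22: full span → s += 22 → s = 22.0000
seg 2 [33.7°–54.8°] dwell: s stays 22.0000
seg 3 [54.8°–118.3°] cycloidal, h=18: full span → s += 18 → s = 40.0000
seg 4 [118.3°–204.2°] cycloidal, h=18: θ=153.8° here. β=35.5, B=85.9. 18·(0.4133 − sin(2π·0.4133)/(2π)) = 5.9539 → s = 45.9539

45.9539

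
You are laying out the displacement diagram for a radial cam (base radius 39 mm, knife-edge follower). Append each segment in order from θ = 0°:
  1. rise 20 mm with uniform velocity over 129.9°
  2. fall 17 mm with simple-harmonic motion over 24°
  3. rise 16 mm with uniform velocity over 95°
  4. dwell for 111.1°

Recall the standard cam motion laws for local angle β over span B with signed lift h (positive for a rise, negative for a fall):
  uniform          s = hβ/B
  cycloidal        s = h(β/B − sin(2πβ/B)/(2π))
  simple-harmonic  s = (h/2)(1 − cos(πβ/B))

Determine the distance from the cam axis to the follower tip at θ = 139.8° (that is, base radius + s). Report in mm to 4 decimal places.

seg 1 [0°–129.9°] uniform, h=20: full span → s += 20 → s = 20.0000
seg 2 [129.9°–153.9°] simple-harmonic, h=-17: θ=139.8° here. β=9.9, B=24. -17/2·(1 − cos(π·0.4125)) = -6.1928 → s = 13.8072
radial distance = base radius + s = 39 + 13.8072 = 52.8072

52.8072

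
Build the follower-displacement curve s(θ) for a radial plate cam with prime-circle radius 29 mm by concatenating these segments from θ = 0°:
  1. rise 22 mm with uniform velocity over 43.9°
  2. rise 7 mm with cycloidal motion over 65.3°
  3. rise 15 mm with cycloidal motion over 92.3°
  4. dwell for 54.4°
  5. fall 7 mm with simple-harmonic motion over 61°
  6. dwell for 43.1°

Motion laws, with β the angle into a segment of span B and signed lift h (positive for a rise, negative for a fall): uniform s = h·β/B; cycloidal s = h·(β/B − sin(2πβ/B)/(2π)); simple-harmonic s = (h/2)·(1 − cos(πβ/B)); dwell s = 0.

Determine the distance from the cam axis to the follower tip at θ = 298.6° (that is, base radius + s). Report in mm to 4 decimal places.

seg 1 [0°–43.9°] uniform, h=22: full span → s += 22 → s = 22.0000
seg 2 [43.9°–109.2°] cycloidal, h=7: full span → s += 7 → s = 29.0000
seg 3 [109.2°–201.5°] cycloidal, h=15: full span → s += 15 → s = 44.0000
seg 4 [201.5°–255.9°] dwell: s stays 44.0000
seg 5 [255.9°–316.9°] simple-harmonic, h=-7: θ=298.6° here. β=42.7, B=61. -7/2·(1 − cos(π·0.7000)) = -5.5572 → s = 38.4428
radial distance = base radius + s = 29 + 38.4428 = 67.4428

67.4428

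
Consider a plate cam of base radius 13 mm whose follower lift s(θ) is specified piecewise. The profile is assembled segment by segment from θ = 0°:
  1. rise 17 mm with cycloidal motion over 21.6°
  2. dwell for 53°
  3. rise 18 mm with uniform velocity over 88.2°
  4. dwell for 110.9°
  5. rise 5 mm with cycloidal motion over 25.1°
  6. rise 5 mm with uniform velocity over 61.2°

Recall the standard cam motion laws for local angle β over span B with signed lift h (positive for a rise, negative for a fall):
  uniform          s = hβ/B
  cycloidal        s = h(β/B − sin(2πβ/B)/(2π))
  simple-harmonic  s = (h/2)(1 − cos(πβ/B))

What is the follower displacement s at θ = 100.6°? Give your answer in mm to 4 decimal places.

seg 1 [0°–21.6°] cycloidal, h=17: full span → s += 17 → s = 17.0000
seg 2 [21.6°–74.6°] dwell: s stays 17.0000
seg 3 [74.6°–162.8°] uniform, h=18: θ=100.6° here. β=26, B=88.2. 18·26/88.2 = 5.3061 → s = 22.3061

22.3061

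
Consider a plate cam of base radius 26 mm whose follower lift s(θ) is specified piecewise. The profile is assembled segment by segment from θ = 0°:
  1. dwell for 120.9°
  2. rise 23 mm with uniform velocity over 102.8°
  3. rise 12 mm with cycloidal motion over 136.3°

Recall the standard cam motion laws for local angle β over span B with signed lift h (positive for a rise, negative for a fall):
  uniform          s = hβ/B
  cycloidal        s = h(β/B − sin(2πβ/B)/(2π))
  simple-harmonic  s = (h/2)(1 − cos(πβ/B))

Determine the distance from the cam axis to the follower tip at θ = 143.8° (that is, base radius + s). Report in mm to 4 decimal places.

seg 1 [0°–120.9°] dwell: s stays 0.0000
seg 2 [120.9°–223.7°] uniform, h=23: θ=143.8° here. β=22.9, B=102.8. 23·22.9/102.8 = 5.1235 → s = 5.1235
radial distance = base radius + s = 26 + 5.1235 = 31.1235

31.1235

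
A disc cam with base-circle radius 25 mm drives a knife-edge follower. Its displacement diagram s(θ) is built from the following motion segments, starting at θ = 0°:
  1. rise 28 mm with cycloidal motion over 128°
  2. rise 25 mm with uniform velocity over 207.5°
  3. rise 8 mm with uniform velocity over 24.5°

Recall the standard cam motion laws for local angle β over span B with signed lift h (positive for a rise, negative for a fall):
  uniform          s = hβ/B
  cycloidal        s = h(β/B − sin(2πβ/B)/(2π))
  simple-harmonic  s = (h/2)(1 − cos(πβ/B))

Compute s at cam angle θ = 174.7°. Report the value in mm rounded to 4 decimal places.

seg 1 [0°–128°] cycloidal, h=28: full span → s += 28 → s = 28.0000
seg 2 [128°–335.5°] uniform, h=25: θ=174.7° here. β=46.7, B=207.5. 25·46.7/207.5 = 5.6265 → s = 33.6265

33.6265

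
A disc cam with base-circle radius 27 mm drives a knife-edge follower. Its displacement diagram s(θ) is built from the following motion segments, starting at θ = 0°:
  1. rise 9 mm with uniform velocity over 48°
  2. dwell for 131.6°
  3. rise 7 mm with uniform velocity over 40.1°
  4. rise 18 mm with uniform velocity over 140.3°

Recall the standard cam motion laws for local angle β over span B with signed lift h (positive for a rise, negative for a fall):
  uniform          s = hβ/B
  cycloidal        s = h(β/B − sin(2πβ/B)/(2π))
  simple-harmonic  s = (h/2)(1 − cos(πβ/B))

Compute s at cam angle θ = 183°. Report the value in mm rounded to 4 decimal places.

seg 1 [0°–48°] uniform, h=9: full span → s += 9 → s = 9.0000
seg 2 [48°–179.6°] dwell: s stays 9.0000
seg 3 [179.6°–219.7°] uniform, h=7: θ=183° here. β=3.4, B=40.1. 7·3.4/40.1 = 0.5935 → s = 9.5935

9.5935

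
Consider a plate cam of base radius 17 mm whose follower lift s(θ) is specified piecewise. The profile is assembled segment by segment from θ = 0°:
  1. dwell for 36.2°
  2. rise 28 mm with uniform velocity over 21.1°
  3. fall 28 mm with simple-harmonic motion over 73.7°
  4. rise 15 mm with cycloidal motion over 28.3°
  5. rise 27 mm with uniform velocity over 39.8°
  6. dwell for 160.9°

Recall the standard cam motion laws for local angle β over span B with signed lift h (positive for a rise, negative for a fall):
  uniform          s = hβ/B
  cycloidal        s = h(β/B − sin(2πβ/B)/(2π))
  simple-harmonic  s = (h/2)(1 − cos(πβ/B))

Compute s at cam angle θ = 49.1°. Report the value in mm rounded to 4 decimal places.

seg 1 [0°–36.2°] dwell: s stays 0.0000
seg 2 [36.2°–57.3°] uniform, h=28: θ=49.1° here. β=12.9, B=21.1. 28·12.9/21.1 = 17.1185 → s = 17.1185

17.1185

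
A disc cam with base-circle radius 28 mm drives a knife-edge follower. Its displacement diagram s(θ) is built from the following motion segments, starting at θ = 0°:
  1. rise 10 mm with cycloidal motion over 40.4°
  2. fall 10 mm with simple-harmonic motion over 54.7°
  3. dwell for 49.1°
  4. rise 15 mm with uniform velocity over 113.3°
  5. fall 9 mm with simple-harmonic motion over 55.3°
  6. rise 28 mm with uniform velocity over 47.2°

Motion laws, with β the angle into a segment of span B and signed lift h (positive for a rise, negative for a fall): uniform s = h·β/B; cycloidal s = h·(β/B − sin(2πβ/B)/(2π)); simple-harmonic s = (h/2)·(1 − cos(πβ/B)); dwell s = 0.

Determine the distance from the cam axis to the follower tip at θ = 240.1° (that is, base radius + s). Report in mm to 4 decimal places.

seg 1 [0°–40.4°] cycloidal, h=10: full span → s += 10 → s = 10.0000
seg 2 [40.4°–95.1°] simple-harmonic, h=-10: full span → s += -10 → s = 0.0000
seg 3 [95.1°–144.2°] dwell: s stays 0.0000
seg 4 [144.2°–257.5°] uniform, h=15: θ=240.1° here. β=95.9, B=113.3. 15·95.9/113.3 = 12.6964 → s = 12.6964
radial distance = base radius + s = 28 + 12.6964 = 40.6964

40.6964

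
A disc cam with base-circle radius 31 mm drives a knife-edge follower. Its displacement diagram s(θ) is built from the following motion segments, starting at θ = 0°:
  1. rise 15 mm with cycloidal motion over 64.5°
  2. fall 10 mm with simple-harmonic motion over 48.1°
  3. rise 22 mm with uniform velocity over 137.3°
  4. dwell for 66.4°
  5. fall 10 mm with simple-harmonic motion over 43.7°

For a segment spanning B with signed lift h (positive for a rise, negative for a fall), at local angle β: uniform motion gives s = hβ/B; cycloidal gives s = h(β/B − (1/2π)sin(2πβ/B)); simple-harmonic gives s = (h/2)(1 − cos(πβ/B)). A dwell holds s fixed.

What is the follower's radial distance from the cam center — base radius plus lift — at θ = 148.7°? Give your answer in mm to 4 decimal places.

seg 1 [0°–64.5°] cycloidal, h=15: full span → s += 15 → s = 15.0000
seg 2 [64.5°–112.6°] simple-harmonic, h=-10: full span → s += -10 → s = 5.0000
seg 3 [112.6°–249.9°] uniform, h=22: θ=148.7° here. β=36.1, B=137.3. 22·36.1/137.3 = 5.7844 → s = 10.7844
radial distance = base radius + s = 31 + 10.7844 = 41.7844

41.7844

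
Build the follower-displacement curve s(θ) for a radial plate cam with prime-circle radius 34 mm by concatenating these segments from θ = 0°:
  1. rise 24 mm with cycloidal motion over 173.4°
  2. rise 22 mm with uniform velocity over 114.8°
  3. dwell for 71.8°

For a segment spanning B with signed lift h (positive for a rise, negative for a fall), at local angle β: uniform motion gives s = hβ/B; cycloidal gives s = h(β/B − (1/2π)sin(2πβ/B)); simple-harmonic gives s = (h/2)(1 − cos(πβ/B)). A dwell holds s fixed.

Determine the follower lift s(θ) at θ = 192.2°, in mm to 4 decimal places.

seg 1 [0°–173.4°] cycloidal, h=24: full span → s += 24 → s = 24.0000
seg 2 [173.4°–288.2°] uniform, h=22: θ=192.2° here. β=18.8, B=114.8. 22·18.8/114.8 = 3.6028 → s = 27.6028

27.6028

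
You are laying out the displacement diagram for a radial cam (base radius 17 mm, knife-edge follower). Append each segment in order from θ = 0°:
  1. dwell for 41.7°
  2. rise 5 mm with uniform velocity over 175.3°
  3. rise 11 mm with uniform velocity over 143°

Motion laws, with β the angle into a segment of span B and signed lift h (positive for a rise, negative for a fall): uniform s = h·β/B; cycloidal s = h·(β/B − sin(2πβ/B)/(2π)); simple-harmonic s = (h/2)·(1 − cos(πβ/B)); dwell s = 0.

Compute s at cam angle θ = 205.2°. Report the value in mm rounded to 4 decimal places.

seg 1 [0°–41.7°] dwell: s stays 0.0000
seg 2 [41.7°–217°] uniform, h=5: θ=205.2° here. β=163.5, B=175.3. 5·163.5/175.3 = 4.6634 → s = 4.6634

4.6634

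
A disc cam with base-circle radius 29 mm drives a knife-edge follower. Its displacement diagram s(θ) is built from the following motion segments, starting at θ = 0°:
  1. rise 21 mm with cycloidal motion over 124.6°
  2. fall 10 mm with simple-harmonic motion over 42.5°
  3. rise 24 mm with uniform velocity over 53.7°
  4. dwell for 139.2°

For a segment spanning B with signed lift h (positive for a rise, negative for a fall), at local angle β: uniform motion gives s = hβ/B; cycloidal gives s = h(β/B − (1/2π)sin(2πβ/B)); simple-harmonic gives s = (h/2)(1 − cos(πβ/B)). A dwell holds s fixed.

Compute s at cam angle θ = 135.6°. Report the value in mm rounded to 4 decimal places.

seg 1 [0°–124.6°] cycloidal, h=21: full span → s += 21 → s = 21.0000
seg 2 [124.6°–167.1°] simple-harmonic, h=-10: θ=135.6° here. β=11, B=42.5. -10/2·(1 − cos(π·0.2588)) = -1.5638 → s = 19.4362

19.4362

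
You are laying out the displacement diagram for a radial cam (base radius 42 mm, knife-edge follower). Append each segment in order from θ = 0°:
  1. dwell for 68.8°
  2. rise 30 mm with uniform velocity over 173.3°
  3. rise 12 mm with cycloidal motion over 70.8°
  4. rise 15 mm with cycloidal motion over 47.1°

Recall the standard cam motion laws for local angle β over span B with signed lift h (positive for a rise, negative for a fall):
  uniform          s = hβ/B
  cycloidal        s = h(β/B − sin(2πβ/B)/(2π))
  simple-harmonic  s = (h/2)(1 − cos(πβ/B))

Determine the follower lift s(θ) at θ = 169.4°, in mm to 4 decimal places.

seg 1 [0°–68.8°] dwell: s stays 0.0000
seg 2 [68.8°–242.1°] uniform, h=30: θ=169.4° here. β=100.6, B=173.3. 30·100.6/173.3 = 17.4149 → s = 17.4149

17.4149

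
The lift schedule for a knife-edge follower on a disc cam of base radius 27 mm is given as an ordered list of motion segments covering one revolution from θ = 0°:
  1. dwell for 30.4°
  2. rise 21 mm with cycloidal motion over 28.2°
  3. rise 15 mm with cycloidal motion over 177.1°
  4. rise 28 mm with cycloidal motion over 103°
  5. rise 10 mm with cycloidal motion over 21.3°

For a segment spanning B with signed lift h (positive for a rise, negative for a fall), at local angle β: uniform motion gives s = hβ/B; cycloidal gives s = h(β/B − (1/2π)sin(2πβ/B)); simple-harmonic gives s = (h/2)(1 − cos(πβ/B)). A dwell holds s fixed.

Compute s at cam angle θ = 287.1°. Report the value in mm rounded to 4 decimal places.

seg 1 [0°–30.4°] dwell: s stays 0.0000
seg 2 [30.4°–58.6°] cycloidal, h=21: full span → s += 21 → s = 21.0000
seg 3 [58.6°–235.7°] cycloidal, h=15: full span → s += 15 → s = 36.0000
seg 4 [235.7°–338.7°] cycloidal, h=28: θ=287.1° here. β=51.4, B=103. 28·(0.4990 − sin(2π·0.4990)/(2π)) = 13.9456 → s = 49.9456

49.9456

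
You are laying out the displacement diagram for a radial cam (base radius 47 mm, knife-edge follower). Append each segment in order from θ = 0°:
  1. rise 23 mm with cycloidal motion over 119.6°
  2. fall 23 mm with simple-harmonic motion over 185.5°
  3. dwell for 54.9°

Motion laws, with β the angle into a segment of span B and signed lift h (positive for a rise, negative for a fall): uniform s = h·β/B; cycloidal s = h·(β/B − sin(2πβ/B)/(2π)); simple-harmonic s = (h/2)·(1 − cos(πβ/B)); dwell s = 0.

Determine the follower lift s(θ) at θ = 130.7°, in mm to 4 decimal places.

seg 1 [0°–119.6°] cycloidal, h=23: full span → s += 23 → s = 23.0000
seg 2 [119.6°–305.1°] simple-harmonic, h=-23: θ=130.7° here. β=11.1, B=185.5. -23/2·(1 − cos(π·0.0598)) = -0.2026 → s = 22.7974

22.7974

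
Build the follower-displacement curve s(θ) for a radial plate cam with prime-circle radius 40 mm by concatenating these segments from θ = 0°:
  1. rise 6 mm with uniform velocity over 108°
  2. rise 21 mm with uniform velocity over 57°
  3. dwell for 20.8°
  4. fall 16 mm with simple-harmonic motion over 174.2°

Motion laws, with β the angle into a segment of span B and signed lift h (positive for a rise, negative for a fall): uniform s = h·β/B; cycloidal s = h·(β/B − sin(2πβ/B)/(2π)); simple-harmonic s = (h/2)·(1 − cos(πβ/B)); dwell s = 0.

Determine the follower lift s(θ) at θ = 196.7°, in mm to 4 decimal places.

seg 1 [0°–108°] uniform, h=6: full span → s += 6 → s = 6.0000
seg 2 [108°–165°] uniform, h=21: full span → s += 21 → s = 27.0000
seg 3 [165°–185.8°] dwell: s stays 27.0000
seg 4 [185.8°–360°] simple-harmonic, h=-16: θ=196.7° here. β=10.9, B=174.2. -16/2·(1 − cos(π·0.0626)) = -0.1541 → s = 26.8459

26.8459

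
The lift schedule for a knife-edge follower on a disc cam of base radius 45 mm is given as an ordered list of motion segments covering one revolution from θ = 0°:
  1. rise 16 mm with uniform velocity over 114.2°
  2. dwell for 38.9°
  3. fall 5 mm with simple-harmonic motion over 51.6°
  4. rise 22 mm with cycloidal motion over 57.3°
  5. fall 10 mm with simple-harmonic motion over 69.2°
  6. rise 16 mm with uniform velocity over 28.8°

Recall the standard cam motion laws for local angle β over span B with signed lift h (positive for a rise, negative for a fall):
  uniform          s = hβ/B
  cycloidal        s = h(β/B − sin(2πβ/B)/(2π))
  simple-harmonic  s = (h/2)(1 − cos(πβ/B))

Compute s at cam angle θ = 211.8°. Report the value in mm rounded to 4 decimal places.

seg 1 [0°–114.2°] uniform, h=16: full span → s += 16 → s = 16.0000
seg 2 [114.2°–153.1°] dwell: s stays 16.0000
seg 3 [153.1°–204.7°] simple-harmonic, h=-5: full span → s += -5 → s = 11.0000
seg 4 [204.7°–262°] cycloidal, h=22: θ=211.8° here. β=7.1, B=57.3. 22·(0.1239 − sin(2π·0.1239)/(2π)) = 0.2672 → s = 11.2672

11.2672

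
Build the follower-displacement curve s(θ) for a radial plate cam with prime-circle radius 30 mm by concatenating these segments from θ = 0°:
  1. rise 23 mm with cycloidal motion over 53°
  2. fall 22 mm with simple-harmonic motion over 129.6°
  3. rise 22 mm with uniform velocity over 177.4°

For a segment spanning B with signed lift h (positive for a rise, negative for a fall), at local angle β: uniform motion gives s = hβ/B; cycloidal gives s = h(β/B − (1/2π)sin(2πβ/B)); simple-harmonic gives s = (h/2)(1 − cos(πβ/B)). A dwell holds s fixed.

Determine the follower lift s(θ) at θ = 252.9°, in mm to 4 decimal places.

seg 1 [0°–53°] cycloidal, h=23: full span → s += 23 → s = 23.0000
seg 2 [53°–182.6°] simple-harmonic, h=-22: full span → s += -22 → s = 1.0000
seg 3 [182.6°–360°] uniform, h=22: θ=252.9° here. β=70.3, B=177.4. 22·70.3/177.4 = 8.7182 → s = 9.7182

9.7182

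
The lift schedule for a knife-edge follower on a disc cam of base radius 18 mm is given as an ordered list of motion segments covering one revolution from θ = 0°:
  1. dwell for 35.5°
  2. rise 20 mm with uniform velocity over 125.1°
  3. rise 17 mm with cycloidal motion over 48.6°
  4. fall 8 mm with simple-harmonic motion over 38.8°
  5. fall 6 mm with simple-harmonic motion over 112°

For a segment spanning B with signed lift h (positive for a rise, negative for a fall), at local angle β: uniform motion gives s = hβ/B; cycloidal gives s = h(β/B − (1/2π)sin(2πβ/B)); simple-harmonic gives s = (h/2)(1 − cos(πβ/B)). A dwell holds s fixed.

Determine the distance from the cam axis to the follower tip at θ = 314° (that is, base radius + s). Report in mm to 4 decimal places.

seg 1 [0°–35.5°] dwell: s stays 0.0000
seg 2 [35.5°–160.6°] uniform, h=20: full span → s += 20 → s = 20.0000
seg 3 [160.6°–209.2°] cycloidal, h=17: full span → s += 17 → s = 37.0000
seg 4 [209.2°–248°] simple-harmonic, h=-8: full span → s += -8 → s = 29.0000
seg 5 [248°–360°] simple-harmonic, h=-6: θ=314° here. β=66, B=112. -6/2·(1 − cos(π·0.5893)) = -3.8305 → s = 25.1695
radial distance = base radius + s = 18 + 25.1695 = 43.1695

43.1695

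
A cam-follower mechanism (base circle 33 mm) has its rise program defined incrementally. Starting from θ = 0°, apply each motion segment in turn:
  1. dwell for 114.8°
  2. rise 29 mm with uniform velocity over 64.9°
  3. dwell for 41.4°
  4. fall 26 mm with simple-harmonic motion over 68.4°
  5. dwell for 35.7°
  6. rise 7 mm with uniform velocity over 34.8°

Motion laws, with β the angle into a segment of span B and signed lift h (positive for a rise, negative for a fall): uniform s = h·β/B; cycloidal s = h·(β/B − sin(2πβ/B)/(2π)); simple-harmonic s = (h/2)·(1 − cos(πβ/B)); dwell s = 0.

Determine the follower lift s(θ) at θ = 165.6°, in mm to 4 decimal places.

seg 1 [0°–114.8°] dwell: s stays 0.0000
seg 2 [114.8°–179.7°] uniform, h=29: θ=165.6° here. β=50.8, B=64.9. 29·50.8/64.9 = 22.6995 → s = 22.6995

22.6995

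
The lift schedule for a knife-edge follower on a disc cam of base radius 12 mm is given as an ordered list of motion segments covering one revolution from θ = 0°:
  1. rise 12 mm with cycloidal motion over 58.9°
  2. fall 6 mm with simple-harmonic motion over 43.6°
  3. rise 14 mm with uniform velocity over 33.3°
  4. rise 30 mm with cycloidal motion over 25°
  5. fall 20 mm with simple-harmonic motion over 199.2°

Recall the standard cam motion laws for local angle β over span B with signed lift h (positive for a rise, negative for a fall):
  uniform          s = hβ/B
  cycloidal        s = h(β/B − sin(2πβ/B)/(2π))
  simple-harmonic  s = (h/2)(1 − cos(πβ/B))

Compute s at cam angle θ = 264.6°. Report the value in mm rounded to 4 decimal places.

seg 1 [0°–58.9°] cycloidal, h=12: full span → s += 12 → s = 12.0000
seg 2 [58.9°–102.5°] simple-harmonic, h=-6: full span → s += -6 → s = 6.0000
seg 3 [102.5°–135.8°] uniform, h=14: full span → s += 14 → s = 20.0000
seg 4 [135.8°–160.8°] cycloidal, h=30: full span → s += 30 → s = 50.0000
seg 5 [160.8°–360°] simple-harmonic, h=-20: θ=264.6° here. β=103.8, B=199.2. -20/2·(1 − cos(π·0.5211)) = -10.6619 → s = 39.3381

39.3381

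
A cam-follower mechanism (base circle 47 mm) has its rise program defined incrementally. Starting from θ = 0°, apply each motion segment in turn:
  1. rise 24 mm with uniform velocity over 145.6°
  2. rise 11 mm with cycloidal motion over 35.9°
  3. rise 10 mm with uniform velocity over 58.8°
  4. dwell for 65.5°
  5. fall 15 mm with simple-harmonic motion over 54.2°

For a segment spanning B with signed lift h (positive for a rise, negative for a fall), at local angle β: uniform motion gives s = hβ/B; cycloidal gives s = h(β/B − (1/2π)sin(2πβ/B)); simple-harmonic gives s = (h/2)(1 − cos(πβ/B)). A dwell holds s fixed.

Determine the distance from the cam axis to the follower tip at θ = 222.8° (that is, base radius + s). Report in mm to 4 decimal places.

seg 1 [0°–145.6°] uniform, h=24: full span → s += 24 → s = 24.0000
seg 2 [145.6°–181.5°] cycloidal, h=11: full span → s += 11 → s = 35.0000
seg 3 [181.5°–240.3°] uniform, h=10: θ=222.8° here. β=41.3, B=58.8. 10·41.3/58.8 = 7.0238 → s = 42.0238
radial distance = base radius + s = 47 + 42.0238 = 89.0238

89.0238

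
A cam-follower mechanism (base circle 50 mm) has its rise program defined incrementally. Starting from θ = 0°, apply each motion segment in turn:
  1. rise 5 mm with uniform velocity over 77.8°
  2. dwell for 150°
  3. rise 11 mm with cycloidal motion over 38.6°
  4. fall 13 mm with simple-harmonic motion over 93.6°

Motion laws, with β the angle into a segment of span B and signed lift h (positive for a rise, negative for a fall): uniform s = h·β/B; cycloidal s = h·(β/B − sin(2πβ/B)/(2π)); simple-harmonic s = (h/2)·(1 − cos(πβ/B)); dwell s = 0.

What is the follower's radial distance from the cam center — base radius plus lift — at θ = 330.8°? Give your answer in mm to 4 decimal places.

seg 1 [0°–77.8°] uniform, h=5: full span → s += 5 → s = 5.0000
seg 2 [77.8°–227.8°] dwell: s stays 5.0000
seg 3 [227.8°–266.4°] cycloidal, h=11: full span → s += 11 → s = 16.0000
seg 4 [266.4°–360°] simple-harmonic, h=-13: θ=330.8° here. β=64.4, B=93.6. -13/2·(1 − cos(π·0.6880)) = -10.1203 → s = 5.8797
radial distance = base radius + s = 50 + 5.8797 = 55.8797

55.8797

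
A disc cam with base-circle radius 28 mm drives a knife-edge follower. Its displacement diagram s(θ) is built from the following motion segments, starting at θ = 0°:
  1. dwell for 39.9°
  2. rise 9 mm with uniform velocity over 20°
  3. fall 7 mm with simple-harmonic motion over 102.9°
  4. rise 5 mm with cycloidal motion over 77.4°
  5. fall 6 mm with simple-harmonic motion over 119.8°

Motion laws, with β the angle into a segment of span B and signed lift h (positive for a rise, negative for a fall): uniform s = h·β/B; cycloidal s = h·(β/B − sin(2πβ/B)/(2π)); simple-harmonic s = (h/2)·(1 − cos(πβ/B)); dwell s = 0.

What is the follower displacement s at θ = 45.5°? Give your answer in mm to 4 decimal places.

seg 1 [0°–39.9°] dwell: s stays 0.0000
seg 2 [39.9°–59.9°] uniform, h=9: θ=45.5° here. β=5.6, B=20. 9·5.6/20 = 2.5200 → s = 2.5200

2.5200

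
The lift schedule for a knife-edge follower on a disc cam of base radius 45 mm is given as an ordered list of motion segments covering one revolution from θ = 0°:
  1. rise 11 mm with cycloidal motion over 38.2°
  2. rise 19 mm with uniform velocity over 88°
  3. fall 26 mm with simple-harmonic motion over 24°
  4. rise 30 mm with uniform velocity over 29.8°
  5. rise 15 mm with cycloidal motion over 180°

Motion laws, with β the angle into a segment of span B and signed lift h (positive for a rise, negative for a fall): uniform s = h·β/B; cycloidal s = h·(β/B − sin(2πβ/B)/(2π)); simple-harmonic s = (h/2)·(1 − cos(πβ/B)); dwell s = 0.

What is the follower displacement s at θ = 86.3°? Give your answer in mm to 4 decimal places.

seg 1 [0°–38.2°] cycloidal, h=11: full span → s += 11 → s = 11.0000
seg 2 [38.2°–126.2°] uniform, h=19: θ=86.3° here. β=48.1, B=88. 19·48.1/88 = 10.3852 → s = 21.3852

21.3852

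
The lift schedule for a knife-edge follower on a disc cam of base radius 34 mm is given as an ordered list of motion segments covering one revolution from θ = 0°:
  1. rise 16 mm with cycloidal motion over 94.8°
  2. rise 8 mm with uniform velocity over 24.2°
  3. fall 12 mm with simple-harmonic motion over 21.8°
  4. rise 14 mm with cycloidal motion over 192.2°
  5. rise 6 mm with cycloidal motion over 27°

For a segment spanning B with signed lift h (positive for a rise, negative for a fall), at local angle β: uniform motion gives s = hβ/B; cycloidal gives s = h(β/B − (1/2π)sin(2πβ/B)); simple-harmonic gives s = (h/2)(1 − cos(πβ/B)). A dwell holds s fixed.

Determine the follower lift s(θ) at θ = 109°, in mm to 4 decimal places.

seg 1 [0°–94.8°] cycloidal, h=16: full span → s += 16 → s = 16.0000
seg 2 [94.8°–119°] uniform, h=8: θ=109° here. β=14.2, B=24.2. 8·14.2/24.2 = 4.6942 → s = 20.6942

20.6942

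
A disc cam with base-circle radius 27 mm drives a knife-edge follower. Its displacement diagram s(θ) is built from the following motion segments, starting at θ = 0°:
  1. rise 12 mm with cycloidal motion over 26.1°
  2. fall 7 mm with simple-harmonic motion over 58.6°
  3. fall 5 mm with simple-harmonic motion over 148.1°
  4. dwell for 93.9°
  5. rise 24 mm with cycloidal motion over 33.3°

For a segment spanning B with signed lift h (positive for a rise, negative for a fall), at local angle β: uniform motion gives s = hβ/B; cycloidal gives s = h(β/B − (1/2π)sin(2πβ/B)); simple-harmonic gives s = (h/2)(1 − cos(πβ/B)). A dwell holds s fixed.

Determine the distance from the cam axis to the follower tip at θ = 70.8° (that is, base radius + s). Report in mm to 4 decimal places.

seg 1 [0°–26.1°] cycloidal, h=12: full span → s += 12 → s = 12.0000
seg 2 [26.1°–84.7°] simple-harmonic, h=-7: θ=70.8° here. β=44.7, B=58.6. -7/2·(1 − cos(π·0.7628)) = -6.0724 → s = 5.9276
radial distance = base radius + s = 27 + 5.9276 = 32.9276

32.9276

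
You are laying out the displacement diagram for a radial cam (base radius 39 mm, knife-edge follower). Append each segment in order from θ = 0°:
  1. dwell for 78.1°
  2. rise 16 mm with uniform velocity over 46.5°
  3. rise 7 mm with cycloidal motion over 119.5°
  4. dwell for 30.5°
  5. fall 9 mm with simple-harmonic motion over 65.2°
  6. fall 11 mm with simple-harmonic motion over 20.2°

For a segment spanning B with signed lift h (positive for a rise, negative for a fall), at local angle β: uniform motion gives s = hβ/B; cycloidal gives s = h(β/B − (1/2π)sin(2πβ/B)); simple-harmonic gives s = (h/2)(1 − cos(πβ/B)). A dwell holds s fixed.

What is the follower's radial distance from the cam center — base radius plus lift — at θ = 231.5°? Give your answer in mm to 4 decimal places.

seg 1 [0°–78.1°] dwell: s stays 0.0000
seg 2 [78.1°–124.6°] uniform, h=16: full span → s += 16 → s = 16.0000
seg 3 [124.6°–244.1°] cycloidal, h=7: θ=231.5° here. β=106.9, B=119.5. 7·(0.8946 − sin(2π·0.8946)/(2π)) = 6.9472 → s = 22.9472
radial distance = base radius + s = 39 + 22.9472 = 61.9472

61.9472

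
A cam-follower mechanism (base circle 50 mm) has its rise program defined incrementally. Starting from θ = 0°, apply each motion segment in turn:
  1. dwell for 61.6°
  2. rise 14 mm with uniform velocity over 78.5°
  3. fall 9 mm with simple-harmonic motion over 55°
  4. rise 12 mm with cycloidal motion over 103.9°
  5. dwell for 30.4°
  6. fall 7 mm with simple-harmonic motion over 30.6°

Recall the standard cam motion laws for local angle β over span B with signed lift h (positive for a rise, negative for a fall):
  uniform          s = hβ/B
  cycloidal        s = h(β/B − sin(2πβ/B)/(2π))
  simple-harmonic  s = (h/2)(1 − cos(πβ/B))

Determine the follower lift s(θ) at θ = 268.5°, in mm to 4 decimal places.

seg 1 [0°–61.6°] dwell: s stays 0.0000
seg 2 [61.6°–140.1°] uniform, h=14: full span → s += 14 → s = 14.0000
seg 3 [140.1°–195.1°] simple-harmonic, h=-9: full span → s += -9 → s = 5.0000
seg 4 [195.1°–299°] cycloidal, h=12: θ=268.5° here. β=73.4, B=103.9. 12·(0.7064 − sin(2π·0.7064)/(2π)) = 10.3162 → s = 15.3162

15.3162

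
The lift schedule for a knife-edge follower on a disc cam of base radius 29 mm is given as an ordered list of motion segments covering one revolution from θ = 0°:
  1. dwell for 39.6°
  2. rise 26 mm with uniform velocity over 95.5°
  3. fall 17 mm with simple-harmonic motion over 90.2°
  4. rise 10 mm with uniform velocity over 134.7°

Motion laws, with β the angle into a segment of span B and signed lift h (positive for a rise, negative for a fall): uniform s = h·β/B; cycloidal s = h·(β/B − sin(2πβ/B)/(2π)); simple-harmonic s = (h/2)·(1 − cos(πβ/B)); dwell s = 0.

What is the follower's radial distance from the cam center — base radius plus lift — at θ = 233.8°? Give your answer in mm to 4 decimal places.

seg 1 [0°–39.6°] dwell: s stays 0.0000
seg 2 [39.6°–135.1°] uniform, h=26: full span → s += 26 → s = 26.0000
seg 3 [135.1°–225.3°] simple-harmonic, h=-17: full span → s += -17 → s = 9.0000
seg 4 [225.3°–360°] uniform, h=10: θ=233.8° here. β=8.5, B=134.7. 10·8.5/134.7 = 0.6310 → s = 9.6310
radial distance = base radius + s = 29 + 9.6310 = 38.6310

38.6310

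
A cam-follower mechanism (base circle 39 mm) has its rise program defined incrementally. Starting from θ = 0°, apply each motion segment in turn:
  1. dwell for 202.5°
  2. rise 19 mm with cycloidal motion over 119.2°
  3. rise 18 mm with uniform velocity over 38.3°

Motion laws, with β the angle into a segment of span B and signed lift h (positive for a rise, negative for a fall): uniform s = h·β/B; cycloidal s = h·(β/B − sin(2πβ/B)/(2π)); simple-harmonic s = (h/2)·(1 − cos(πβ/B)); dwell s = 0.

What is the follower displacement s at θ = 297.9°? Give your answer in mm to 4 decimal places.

seg 1 [0°–202.5°] dwell: s stays 0.0000
seg 2 [202.5°–321.7°] cycloidal, h=19: θ=297.9° here. β=95.4, B=119.2. 19·(0.8003 − sin(2π·0.8003)/(2π)) = 18.0803 → s = 18.0803

18.0803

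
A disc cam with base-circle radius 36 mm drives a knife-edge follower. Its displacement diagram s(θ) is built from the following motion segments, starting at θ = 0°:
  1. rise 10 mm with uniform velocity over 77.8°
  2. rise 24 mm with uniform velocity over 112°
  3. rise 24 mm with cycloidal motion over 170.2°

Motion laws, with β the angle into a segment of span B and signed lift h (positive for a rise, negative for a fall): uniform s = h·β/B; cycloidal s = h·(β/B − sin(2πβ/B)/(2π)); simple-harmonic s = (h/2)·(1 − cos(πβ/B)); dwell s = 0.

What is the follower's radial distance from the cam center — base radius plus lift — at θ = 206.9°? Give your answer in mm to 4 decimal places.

seg 1 [0°–77.8°] uniform, h=10: full span → s += 10 → s = 10.0000
seg 2 [77.8°–189.8°] uniform, h=24: full span → s += 24 → s = 34.0000
seg 3 [189.8°–360°] cycloidal, h=24: θ=206.9° here. β=17.1, B=170.2. 24·(0.1005 − sin(2π·0.1005)/(2π)) = 0.1570 → s = 34.1570
radial distance = base radius + s = 36 + 34.1570 = 70.1570

70.1570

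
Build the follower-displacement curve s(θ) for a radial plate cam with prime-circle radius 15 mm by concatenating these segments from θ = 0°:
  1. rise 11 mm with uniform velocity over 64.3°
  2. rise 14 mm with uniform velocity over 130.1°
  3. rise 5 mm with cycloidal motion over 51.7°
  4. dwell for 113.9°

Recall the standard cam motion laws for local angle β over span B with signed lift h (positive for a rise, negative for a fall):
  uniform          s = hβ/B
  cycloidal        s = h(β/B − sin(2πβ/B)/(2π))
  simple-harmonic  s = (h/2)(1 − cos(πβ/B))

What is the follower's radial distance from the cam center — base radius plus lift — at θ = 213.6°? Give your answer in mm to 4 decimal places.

seg 1 [0°–64.3°] uniform, h=11: full span → s += 11 → s = 11.0000
seg 2 [64.3°–194.4°] uniform, h=14: full span → s += 14 → s = 25.0000
seg 3 [194.4°–246.1°] cycloidal, h=5: θ=213.6° here. β=19.2, B=51.7. 5·(0.3714 − sin(2π·0.3714)/(2π)) = 1.2815 → s = 26.2815
radial distance = base radius + s = 15 + 26.2815 = 41.2815

41.2815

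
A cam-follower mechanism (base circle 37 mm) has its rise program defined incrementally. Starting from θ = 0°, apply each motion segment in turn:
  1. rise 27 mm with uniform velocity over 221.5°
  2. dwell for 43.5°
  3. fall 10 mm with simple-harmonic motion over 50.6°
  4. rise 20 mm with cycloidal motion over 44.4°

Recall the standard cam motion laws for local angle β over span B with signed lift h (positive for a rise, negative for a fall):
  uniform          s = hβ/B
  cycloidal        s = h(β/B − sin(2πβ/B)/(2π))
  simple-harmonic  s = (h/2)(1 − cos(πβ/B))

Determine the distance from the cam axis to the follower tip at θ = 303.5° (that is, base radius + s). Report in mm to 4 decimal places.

seg 1 [0°–221.5°] uniform, h=27: full span → s += 27 → s = 27.0000
seg 2 [221.5°–265°] dwell: s stays 27.0000
seg 3 [265°–315.6°] simple-harmonic, h=-10: θ=303.5° here. β=38.5, B=50.6. -10/2·(1 − cos(π·0.7609)) = -8.6542 → s = 18.3458
radial distance = base radius + s = 37 + 18.3458 = 55.3458

55.3458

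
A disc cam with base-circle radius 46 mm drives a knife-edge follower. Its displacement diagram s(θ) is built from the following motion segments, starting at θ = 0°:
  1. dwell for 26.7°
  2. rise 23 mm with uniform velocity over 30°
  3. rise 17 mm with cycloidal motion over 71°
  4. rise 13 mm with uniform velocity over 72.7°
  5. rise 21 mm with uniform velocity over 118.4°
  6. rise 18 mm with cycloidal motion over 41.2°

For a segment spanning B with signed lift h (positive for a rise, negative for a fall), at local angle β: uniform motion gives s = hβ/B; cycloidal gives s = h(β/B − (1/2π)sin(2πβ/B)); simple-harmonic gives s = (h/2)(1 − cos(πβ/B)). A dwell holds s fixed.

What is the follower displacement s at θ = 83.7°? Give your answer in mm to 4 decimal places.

seg 1 [0°–26.7°] dwell: s stays 0.0000
seg 2 [26.7°–56.7°] uniform, h=23: full span → s += 23 → s = 23.0000
seg 3 [56.7°–127.7°] cycloidal, h=17: θ=83.7° here. β=27, B=71. 17·(0.3803 − sin(2π·0.3803)/(2π)) = 4.6161 → s = 27.6161

27.6161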